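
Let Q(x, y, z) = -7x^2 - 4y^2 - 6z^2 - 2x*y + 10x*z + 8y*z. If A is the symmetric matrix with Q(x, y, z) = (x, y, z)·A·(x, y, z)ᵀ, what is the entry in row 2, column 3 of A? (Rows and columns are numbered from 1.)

The coefficient of y·z in Q is 8. For a symmetric A this equals A[2,3] + A[3,2] = 2·A[2,3].
So A[2,3] = 8/2 = 4.

4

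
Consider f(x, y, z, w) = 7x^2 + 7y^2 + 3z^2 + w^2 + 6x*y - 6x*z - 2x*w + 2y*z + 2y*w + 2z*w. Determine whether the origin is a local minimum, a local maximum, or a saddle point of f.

The Hessian at the origin is H = [[14, 6, -6, -2], [6, 14, 2, 2], [-6, 2, 6, 2], [-2, 2, 2, 2]].
An LDLᵀ factorisation of H has diagonal entries 14, 80/7, 8/5, 1.
So there are 4 positive pivots.
H is positive definite, so the origin is a strict local minimum.

local minimum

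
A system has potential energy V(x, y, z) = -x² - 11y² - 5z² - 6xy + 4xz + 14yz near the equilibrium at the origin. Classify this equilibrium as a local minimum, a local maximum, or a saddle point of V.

local maximum

The Hessian at the origin is H = [[-2, -6, 4], [-6, -22, 14], [4, 14, -10]].
Symmetric row and column elimination reduces H to a congruent diagonal form with pivots -2, -4, -1.
Counting signs: 3 negative.
H is negative definite, so the origin is a strict local maximum.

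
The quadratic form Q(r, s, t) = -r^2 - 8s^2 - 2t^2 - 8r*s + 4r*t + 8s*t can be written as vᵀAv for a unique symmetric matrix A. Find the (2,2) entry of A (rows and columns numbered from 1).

-8

The coefficient of s^2 in Q is -8, and that is exactly A[2,2].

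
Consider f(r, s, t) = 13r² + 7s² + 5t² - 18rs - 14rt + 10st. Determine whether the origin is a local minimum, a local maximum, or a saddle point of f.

local minimum

The Hessian at the origin is H = [[26, -18, -14], [-18, 14, 10], [-14, 10, 10]].
An LDLᵀ factorisation of H has diagonal entries 26, 20/13, 12/5.
Counting signs: 3 positive.
H is positive definite, so the origin is a strict local minimum.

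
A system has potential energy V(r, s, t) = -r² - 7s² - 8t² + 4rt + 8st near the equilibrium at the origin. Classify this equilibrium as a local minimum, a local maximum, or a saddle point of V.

The Hessian at the origin is H = [[-2, 0, 4], [0, -14, 8], [4, 8, -16]].
An LDLᵀ factorisation of H has diagonal entries -2, -14, -24/7.
Counting signs: 3 negative.
H is negative definite, so the origin is a strict local maximum.

local maximum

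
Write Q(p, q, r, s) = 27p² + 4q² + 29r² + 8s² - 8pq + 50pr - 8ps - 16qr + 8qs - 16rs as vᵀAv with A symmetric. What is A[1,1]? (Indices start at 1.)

The coefficient of p² in Q is 27, and that is exactly A[1,1].

27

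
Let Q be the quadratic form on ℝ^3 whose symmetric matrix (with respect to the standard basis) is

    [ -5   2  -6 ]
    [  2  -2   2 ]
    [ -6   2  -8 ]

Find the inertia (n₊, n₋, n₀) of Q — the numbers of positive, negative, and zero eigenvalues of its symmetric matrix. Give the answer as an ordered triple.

Congruent diagonalization of A (simultaneous row and column reduction) yields pivots -5, -6/5, -2/3.
Counting signs: 3 negative.

(0, 3, 0)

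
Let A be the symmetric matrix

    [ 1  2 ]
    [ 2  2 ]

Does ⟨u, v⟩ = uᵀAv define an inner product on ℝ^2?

no

For the 2×2 matrix [[1, 2], [2, 2]]: det = 1·2 − (2)² = -2, trace = 3.
det < 0 so the eigenvalues have opposite signs; the form is indefinite.
⟨·,·⟩ is an inner product exactly when A is positive definite.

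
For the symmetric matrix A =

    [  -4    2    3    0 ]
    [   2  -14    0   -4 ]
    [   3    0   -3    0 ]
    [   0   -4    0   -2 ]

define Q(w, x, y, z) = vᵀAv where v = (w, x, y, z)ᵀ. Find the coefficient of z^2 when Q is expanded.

The coefficient of z^2 is the diagonal entry A[4,4] = -2.

-2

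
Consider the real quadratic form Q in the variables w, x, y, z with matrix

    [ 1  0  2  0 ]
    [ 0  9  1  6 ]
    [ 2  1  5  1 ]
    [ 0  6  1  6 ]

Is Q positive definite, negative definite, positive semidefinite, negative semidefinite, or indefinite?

positive definite

Leading principal minors: Δ_1 = 1, Δ_2 = 9, Δ_3 = 8, Δ_4 = 15.
All leading principal minors are positive, so by Sylvester's criterion Q is positive definite.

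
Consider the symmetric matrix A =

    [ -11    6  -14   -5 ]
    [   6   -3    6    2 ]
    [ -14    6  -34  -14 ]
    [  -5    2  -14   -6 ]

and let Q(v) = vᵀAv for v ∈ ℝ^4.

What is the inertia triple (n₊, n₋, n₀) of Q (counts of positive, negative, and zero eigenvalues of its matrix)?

Symmetric row and column elimination reduces A to a congruent diagonal form with pivots -11, 3/11, -26, -5/39.
So there are 1 positive, 3 negative pivots.

(1, 3, 0)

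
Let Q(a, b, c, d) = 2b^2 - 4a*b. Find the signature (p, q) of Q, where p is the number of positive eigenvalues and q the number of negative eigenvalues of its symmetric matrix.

The symmetric matrix is A = [[0, -2, 0, 0], [-2, 2, 0, 0], [0, 0, 0, 0], [0, 0, 0, 0]].
By Sylvester's law of inertia any congruent diagonalization of A has 1 positive, 1 negative and 2 zero entries.

(1, 1)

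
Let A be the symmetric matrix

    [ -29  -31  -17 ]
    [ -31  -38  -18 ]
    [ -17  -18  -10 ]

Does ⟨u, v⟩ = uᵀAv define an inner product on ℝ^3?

no

Symmetric row and column elimination reduces A to a congruent diagonal form with pivots -29, -141/29, -4/141.
Counting signs: 3 negative.
Hence Q is negative definite.
⟨·,·⟩ is an inner product exactly when A is positive definite.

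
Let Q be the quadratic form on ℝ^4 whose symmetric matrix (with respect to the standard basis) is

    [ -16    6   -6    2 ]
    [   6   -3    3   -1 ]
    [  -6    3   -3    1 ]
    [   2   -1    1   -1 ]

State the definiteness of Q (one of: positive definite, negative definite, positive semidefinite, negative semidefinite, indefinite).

negative semidefinite

Row-reducing A symmetrically gives the diagonal entries -16, -3/4, 0, -2/3.
That gives 3 negative, 1 zero pivots.
Hence Q is negative semidefinite.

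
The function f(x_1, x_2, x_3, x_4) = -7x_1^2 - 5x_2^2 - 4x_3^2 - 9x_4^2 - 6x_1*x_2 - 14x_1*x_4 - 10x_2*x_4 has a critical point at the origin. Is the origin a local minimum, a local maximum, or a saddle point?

local maximum

The Hessian at the origin is H = [[-14, -6, 0, -14], [-6, -10, 0, -10], [0, 0, -8, 0], [-14, -10, 0, -18]].
Symmetric row and column elimination reduces H to a congruent diagonal form with pivots -14, -52/7, -8, -24/13.
That gives 4 negative pivots.
H is negative definite, so the origin is a strict local maximum.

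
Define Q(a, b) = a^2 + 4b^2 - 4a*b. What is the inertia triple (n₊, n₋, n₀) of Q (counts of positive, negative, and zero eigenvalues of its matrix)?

(1, 0, 1)

The symmetric matrix is A = [[1, -2], [-2, 4]].
Symmetric row and column elimination reduces A to a congruent diagonal form with pivots 1, 0.
So there are 1 positive, 1 zero pivots.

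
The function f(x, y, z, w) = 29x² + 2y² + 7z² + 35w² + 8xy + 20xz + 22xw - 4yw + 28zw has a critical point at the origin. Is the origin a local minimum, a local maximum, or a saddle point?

local minimum

The Hessian at the origin is H = [[58, 8, 20, 22], [8, 4, 0, -4], [20, 0, 14, 28], [22, -4, 28, 70]].
Row-reducing H symmetrically gives the diagonal entries 58, 84/29, 94/21, 120/47.
That gives 4 positive pivots.
H is positive definite, so the origin is a strict local minimum.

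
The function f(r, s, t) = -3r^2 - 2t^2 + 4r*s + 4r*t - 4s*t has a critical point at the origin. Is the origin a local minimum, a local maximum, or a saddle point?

The Hessian at the origin is H = [[-6, 4, 4], [4, 0, -4], [4, -4, -4]].
Row-reducing H symmetrically gives the diagonal entries -6, 8/3, -2.
So there are 1 positive, 2 negative pivots.
H is indefinite, so the origin is a saddle point.

saddle point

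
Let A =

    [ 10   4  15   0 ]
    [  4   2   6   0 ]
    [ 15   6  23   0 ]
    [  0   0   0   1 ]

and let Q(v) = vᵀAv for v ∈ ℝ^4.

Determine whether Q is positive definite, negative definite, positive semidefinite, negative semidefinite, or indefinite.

Row-reducing A symmetrically gives the diagonal entries 10, 2/5, 1/2, 1.
So there are 4 positive pivots.
Hence Q is positive definite.

positive definite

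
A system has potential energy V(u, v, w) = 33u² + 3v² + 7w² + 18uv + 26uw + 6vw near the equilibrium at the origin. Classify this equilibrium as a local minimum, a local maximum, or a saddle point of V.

The Hessian at the origin is H = [[66, 18, 26], [18, 6, 6], [26, 6, 14]].
An LDLᵀ factorisation of H has diagonal entries 66, 12/11, 8/3.
So there are 3 positive pivots.
H is positive definite, so the origin is a strict local minimum.

local minimum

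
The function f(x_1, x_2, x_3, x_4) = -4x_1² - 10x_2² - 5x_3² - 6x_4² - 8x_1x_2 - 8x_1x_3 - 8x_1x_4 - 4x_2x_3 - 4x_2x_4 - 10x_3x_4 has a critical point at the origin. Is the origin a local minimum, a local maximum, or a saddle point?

The Hessian at the origin is H = [[-8, -8, -8, -8], [-8, -20, -4, -4], [-8, -4, -10, -10], [-8, -4, -10, -12]].
An LDLᵀ factorisation of H has diagonal entries -8, -12, -2/3, -2.
Counting signs: 4 negative.
H is negative definite, so the origin is a strict local maximum.

local maximum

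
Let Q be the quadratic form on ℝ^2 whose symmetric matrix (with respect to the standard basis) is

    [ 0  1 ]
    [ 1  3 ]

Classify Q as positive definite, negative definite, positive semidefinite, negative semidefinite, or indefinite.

For the 2×2 matrix [[0, 1], [1, 3]]: det = 0·3 − (1)² = -1, trace = 3.
det < 0 so the eigenvalues have opposite signs; the form is indefinite.

indefinite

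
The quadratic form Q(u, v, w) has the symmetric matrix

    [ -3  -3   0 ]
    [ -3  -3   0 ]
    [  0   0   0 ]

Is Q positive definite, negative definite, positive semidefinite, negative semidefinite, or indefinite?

negative semidefinite

Symmetric row and column elimination reduces A to a congruent diagonal form with pivots -3, 0, 0.
That gives 1 negative, 2 zero pivots.
Hence Q is negative semidefinite.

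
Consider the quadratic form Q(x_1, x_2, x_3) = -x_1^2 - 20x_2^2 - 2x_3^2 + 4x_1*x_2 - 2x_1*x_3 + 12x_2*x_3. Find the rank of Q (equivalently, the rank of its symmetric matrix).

Write A = [[-1, 2, -1], [2, -20, 6], [-1, 6, -2]].
Applying the same elementary operations to the rows and columns of A produces a congruent diagonal matrix with entries -1, -16, 0.
So there are 2 negative, 1 zero pivots.
The rank is the number of nonzero pivots: 2.

2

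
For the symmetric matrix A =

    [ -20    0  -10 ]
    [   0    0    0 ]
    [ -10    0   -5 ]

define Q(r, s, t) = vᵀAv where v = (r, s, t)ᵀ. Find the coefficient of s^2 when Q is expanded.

The coefficient of s^2 is the diagonal entry A[2,2] = 0.

0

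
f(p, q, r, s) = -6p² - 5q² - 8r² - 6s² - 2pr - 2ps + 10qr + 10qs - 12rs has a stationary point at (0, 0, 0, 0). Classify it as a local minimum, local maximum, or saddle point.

local maximum

The Hessian at the origin is H = [[-12, 0, -2, -2], [0, -10, 10, 10], [-2, 10, -16, -12], [-2, 10, -12, -12]].
An LDLᵀ factorisation of H has diagonal entries -12, -10, -17/3, -20/17.
So there are 4 negative pivots.
H is negative definite, so the origin is a strict local maximum.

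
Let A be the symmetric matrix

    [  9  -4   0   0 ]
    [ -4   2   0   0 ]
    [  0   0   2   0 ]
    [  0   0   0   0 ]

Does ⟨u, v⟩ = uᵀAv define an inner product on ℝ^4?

Symmetric row and column elimination reduces A to a congruent diagonal form with pivots 9, 2/9, 2, 0.
That gives 3 positive, 1 zero pivots.
Hence Q is positive semidefinite.
⟨·,·⟩ is an inner product exactly when A is positive definite.

no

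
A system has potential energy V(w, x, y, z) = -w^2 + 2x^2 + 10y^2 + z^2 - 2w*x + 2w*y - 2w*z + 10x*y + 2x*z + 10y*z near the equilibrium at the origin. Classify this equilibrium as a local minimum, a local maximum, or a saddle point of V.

The Hessian at the origin is H = [[-2, -2, 2, -2], [-2, 4, 10, 2], [2, 10, 20, 10], [-2, 2, 10, 2]].
Applying the same elementary operations to the rows and columns of H produces a congruent diagonal matrix with entries -2, 6, 34/3, 12/17.
Counting signs: 3 positive, 1 negative.
H is indefinite, so the origin is a saddle point.

saddle point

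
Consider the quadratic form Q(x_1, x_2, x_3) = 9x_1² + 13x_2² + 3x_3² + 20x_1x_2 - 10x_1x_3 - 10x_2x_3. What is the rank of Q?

3

Write A = [[9, 10, -5], [10, 13, -5], [-5, -5, 3]].
Applying the same elementary operations to the rows and columns of A produces a congruent diagonal matrix with entries 9, 17/9, 1/17.
So there are 3 positive pivots.
The rank is the number of nonzero pivots: 3.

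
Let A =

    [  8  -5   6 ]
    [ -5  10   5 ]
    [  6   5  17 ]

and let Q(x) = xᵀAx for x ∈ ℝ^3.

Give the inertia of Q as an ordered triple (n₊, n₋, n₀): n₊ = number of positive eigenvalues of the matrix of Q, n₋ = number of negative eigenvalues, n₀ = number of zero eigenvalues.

(3, 0, 0)

Row-reducing A symmetrically gives the diagonal entries 8, 55/8, 15/11.
So there are 3 positive pivots.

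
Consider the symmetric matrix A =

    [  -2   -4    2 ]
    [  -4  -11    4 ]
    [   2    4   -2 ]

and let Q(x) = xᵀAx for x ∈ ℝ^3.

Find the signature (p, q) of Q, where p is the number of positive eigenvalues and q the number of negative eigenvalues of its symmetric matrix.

Congruent diagonalization of A (simultaneous row and column reduction) yields pivots -2, -3, 0.
So there are 2 negative, 1 zero pivots.

(0, 2)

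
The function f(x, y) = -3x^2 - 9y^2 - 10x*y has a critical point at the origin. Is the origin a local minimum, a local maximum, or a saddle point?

local maximum

The Hessian at the origin is H = [[-6, -10], [-10, -18]].
det H = -6·-18 − (-10)² = 8 > 0 and H[1,1] = -6 < 0, so H is negative definite.
Therefore the origin is a local maximum.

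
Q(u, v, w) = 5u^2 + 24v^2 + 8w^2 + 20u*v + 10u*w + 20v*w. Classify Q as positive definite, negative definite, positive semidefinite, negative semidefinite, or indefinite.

positive definite

The symmetric matrix is A = [[5, 10, 5], [10, 24, 10], [5, 10, 8]].
An LDLᵀ factorisation of A has diagonal entries 5, 4, 3.
That gives 3 positive pivots.
Hence Q is positive definite.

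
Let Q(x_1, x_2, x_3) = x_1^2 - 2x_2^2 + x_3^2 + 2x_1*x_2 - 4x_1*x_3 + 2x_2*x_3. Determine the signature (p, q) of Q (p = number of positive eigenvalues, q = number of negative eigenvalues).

Write A = [[1, 1, -2], [1, -2, 1], [-2, 1, 1]].
Applying the same elementary operations to the rows and columns of A produces a congruent diagonal matrix with entries 1, -3, 0.
Counting signs: 1 positive, 1 negative, 1 zero.

(1, 1)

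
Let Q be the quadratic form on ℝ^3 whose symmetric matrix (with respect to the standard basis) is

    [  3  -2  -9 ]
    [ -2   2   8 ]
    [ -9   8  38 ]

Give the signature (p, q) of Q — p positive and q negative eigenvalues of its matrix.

Symmetric row and column elimination reduces A to a congruent diagonal form with pivots 3, 2/3, 5.
That gives 3 positive pivots.

(3, 0)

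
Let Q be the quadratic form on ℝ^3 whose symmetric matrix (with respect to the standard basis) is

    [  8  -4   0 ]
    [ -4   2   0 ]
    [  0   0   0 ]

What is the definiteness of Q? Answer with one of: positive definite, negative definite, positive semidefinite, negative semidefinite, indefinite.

Applying the same elementary operations to the rows and columns of A produces a congruent diagonal matrix with entries 8, 0, 0.
So there are 1 positive, 2 zero pivots.
Hence Q is positive semidefinite.

positive semidefinite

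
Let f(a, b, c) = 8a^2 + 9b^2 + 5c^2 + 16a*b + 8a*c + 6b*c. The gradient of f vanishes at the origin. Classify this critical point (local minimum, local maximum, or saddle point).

The Hessian at the origin is H = [[16, 16, 8], [16, 18, 6], [8, 6, 10]].
An LDLᵀ factorisation of H has diagonal entries 16, 2, 4.
So there are 3 positive pivots.
H is positive definite, so the origin is a strict local minimum.

local minimum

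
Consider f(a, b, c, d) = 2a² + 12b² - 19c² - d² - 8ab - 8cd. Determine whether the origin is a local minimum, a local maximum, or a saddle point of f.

The Hessian at the origin is H = [[4, -8, 0, 0], [-8, 24, 0, 0], [0, 0, -38, -8], [0, 0, -8, -2]].
Applying the same elementary operations to the rows and columns of H produces a congruent diagonal matrix with entries 4, 8, -38, -6/19.
That gives 2 positive, 2 negative pivots.
H is indefinite, so the origin is a saddle point.

saddle point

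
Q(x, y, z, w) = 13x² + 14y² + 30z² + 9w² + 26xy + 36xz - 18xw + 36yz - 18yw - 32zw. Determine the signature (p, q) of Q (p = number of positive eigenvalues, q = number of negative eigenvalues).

(4, 0)

Write A = [[13, 13, 18, -9], [13, 14, 18, -9], [18, 18, 30, -16], [-9, -9, -16, 9]].
An LDLᵀ factorisation of A has diagonal entries 13, 1, 66/13, 10/33.
So there are 4 positive pivots.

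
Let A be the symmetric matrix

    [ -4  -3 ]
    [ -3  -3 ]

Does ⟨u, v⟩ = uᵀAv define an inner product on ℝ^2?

For the 2×2 matrix [[-4, -3], [-3, -3]]: det = -4·-3 − (-3)² = 3, trace = -7.
det > 0 so both eigenvalues share the sign of the trace; trace = -7 < 0 ⇒ both negative.
⟨·,·⟩ is an inner product exactly when A is positive definite.

no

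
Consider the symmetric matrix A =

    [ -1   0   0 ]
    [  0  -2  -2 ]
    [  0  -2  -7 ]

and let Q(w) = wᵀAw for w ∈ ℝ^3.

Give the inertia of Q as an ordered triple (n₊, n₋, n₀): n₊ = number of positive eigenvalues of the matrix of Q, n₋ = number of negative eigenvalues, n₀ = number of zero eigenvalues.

(0, 3, 0)

An LDLᵀ factorisation of A has diagonal entries -1, -2, -5.
So there are 3 negative pivots.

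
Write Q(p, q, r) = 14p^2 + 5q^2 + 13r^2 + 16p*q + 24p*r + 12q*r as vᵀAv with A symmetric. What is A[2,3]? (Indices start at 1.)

The coefficient of q·r in Q is 12. For a symmetric A this equals A[2,3] + A[3,2] = 2·A[2,3].
So A[2,3] = 12/2 = 6.

6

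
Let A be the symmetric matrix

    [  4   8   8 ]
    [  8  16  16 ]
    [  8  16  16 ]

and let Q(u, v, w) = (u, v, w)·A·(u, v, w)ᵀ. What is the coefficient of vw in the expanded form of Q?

The coefficient of vw is A[2,3] + A[3,2] = 2·16 = 32.

32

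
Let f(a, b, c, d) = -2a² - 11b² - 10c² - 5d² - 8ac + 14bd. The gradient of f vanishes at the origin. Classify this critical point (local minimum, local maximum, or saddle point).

The Hessian at the origin is H = [[-4, 0, -8, 0], [0, -22, 0, 14], [-8, 0, -20, 0], [0, 14, 0, -10]].
Symmetric row and column elimination reduces H to a congruent diagonal form with pivots -4, -22, -4, -12/11.
Counting signs: 4 negative.
H is negative definite, so the origin is a strict local maximum.

local maximum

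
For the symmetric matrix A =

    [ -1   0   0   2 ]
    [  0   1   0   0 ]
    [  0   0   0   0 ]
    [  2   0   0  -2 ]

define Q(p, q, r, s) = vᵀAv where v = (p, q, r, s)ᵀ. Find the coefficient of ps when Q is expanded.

The coefficient of ps is A[1,4] + A[4,1] = 2·2 = 4.

4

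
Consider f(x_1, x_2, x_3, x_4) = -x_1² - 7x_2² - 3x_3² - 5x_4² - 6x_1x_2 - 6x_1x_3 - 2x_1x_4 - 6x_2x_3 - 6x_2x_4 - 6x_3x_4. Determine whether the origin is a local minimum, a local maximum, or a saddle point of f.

The Hessian at the origin is H = [[-2, -6, -6, -2], [-6, -14, -6, -6], [-6, -6, -6, -6], [-2, -6, -6, -10]].
An LDLᵀ factorisation of H has diagonal entries -2, 4, -24, -8.
That gives 1 positive, 3 negative pivots.
H is indefinite, so the origin is a saddle point.

saddle point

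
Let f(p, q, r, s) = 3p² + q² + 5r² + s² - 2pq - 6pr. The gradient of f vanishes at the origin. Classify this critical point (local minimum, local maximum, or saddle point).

local minimum

The Hessian at the origin is H = [[6, -2, -6, 0], [-2, 2, 0, 0], [-6, 0, 10, 0], [0, 0, 0, 2]].
An LDLᵀ factorisation of H has diagonal entries 6, 4/3, 1, 2.
Counting signs: 4 positive.
H is positive definite, so the origin is a strict local minimum.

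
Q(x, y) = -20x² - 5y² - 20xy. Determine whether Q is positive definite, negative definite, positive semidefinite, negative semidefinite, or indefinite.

negative semidefinite

The symmetric matrix of Q is [[-20, -10], [-10, -5]].
For the 2×2 matrix [[-20, -10], [-10, -5]]: det = -20·-5 − (-10)² = 0, trace = -25.
det = 0 so one eigenvalue is zero; the form is semidefinite with the sign of the trace.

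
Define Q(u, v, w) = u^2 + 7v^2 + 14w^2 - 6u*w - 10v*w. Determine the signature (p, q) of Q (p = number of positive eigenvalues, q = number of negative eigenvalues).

(3, 0)

The symmetric matrix is A = [[1, 0, -3], [0, 7, -5], [-3, -5, 14]].
Congruent diagonalization of A (simultaneous row and column reduction) yields pivots 1, 7, 10/7.
That gives 3 positive pivots.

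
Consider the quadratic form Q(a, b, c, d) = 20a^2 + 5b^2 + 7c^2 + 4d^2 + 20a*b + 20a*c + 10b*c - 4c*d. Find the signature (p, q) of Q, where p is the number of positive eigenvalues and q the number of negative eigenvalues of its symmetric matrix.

(3, 0)

Write A = [[20, 10, 10, 0], [10, 5, 5, 0], [10, 5, 7, -2], [0, 0, -2, 4]].
Congruent diagonalization of A (simultaneous row and column reduction) yields pivots 20, 0, 2, 2.
So there are 3 positive, 1 zero pivots.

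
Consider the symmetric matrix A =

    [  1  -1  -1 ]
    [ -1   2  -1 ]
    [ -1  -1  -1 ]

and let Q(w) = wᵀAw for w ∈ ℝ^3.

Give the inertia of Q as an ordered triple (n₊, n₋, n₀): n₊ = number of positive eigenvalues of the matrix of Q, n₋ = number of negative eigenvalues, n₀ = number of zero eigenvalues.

(2, 1, 0)

Congruent diagonalization of A (simultaneous row and column reduction) yields pivots 1, 1, -6.
So there are 2 positive, 1 negative pivots.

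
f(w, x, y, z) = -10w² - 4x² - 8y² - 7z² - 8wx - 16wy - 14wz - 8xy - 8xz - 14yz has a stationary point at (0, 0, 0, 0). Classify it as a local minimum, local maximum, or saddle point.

local maximum

The Hessian at the origin is H = [[-20, -8, -16, -14], [-8, -8, -8, -8], [-16, -8, -16, -14], [-14, -8, -14, -14]].
Congruent diagonalization of H (simultaneous row and column reduction) yields pivots -20, -24/5, -8/3, -3/2.
Counting signs: 4 negative.
H is negative definite, so the origin is a strict local maximum.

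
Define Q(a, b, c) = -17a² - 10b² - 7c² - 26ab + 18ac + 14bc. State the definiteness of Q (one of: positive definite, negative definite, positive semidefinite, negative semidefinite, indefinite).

negative definite

The symmetric matrix of Q is A = [[-17, -13, 9], [-13, -10, 7], [9, 7, -7]].
Leading principal minors: Δ_1 = -17, Δ_2 = 1, Δ_3 = -2.
The signs alternate starting with Δ_1 < 0, so by Sylvester's criterion Q is negative definite.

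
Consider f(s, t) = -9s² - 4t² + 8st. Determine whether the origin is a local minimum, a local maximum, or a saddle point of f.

The Hessian at the origin is H = [[-18, 8], [8, -8]].
det H = -18·-8 − (8)² = 80 > 0 and H[1,1] = -18 < 0, so H is negative definite.
Therefore the origin is a local maximum.

local maximum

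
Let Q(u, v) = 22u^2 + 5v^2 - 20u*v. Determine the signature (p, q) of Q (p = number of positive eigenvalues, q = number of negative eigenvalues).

The symmetric matrix is A = [[22, -10], [-10, 5]].
Symmetric row and column elimination reduces A to a congruent diagonal form with pivots 22, 5/11.
Counting signs: 2 positive.

(2, 0)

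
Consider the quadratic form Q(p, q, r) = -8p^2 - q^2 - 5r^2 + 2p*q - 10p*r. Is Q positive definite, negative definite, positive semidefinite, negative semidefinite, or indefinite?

The associated matrix is A = [[-8, 1, -5], [1, -1, 0], [-5, 0, -5]].
Row-reducing A symmetrically gives the diagonal entries -8, -7/8, -10/7.
Counting signs: 3 negative.
Hence Q is negative definite.

negative definite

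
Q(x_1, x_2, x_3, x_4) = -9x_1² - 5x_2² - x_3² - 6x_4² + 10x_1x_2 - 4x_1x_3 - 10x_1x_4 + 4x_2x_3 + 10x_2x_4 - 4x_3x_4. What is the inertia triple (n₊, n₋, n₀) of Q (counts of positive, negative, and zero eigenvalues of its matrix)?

(0, 4, 0)

The symmetric matrix is A = [[-9, 5, -2, -5], [5, -5, 2, 5], [-2, 2, -1, -2], [-5, 5, -2, -6]].
Symmetric row and column elimination reduces A to a congruent diagonal form with pivots -9, -20/9, -1/5, -1.
That gives 4 negative pivots.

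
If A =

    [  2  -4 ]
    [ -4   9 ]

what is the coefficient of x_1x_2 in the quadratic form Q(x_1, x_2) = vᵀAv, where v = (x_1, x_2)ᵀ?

-8

The coefficient of x_1x_2 is A[1,2] + A[2,1] = 2·(-4) = -8.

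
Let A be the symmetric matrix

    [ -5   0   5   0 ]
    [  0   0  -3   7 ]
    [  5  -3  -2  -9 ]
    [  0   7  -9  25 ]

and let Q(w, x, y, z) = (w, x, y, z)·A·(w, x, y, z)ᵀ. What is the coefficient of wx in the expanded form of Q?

The coefficient of wx is A[1,2] + A[2,1] = 2·0 = 0.

0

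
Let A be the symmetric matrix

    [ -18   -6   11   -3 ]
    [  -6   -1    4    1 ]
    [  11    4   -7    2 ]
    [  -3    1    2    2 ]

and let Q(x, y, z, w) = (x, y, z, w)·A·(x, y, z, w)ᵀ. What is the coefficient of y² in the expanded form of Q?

-1

The coefficient of y² is the diagonal entry A[2,2] = -1.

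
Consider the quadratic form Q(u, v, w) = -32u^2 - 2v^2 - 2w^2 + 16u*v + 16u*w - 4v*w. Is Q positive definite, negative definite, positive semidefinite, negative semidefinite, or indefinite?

The associated matrix is A = [[-32, 8, 8], [8, -2, -2], [8, -2, -2]].
Applying the same elementary operations to the rows and columns of A produces a congruent diagonal matrix with entries -32, 0, 0.
So there are 1 negative, 2 zero pivots.
Hence Q is negative semidefinite.

negative semidefinite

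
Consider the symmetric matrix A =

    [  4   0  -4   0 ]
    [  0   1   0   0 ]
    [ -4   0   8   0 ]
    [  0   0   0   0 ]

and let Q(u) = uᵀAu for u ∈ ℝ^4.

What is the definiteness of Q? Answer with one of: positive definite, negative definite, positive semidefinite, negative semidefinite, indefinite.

Symmetric row and column elimination reduces A to a congruent diagonal form with pivots 4, 1, 4, 0.
Counting signs: 3 positive, 1 zero.
Hence Q is positive semidefinite.

positive semidefinite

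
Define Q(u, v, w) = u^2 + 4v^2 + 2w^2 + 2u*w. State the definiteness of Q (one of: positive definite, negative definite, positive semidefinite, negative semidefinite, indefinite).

positive definite

The symmetric matrix of Q is A = [[1, 0, 1], [0, 4, 0], [1, 0, 2]].
Leading principal minors: Δ_1 = 1, Δ_2 = 4, Δ_3 = 4.
All leading principal minors are positive, so by Sylvester's criterion Q is positive definite.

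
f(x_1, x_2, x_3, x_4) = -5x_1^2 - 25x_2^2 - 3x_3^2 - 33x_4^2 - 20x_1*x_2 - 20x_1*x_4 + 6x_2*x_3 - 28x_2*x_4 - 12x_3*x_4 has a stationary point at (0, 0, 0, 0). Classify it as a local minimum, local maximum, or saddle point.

The Hessian at the origin is H = [[-10, -20, 0, -20], [-20, -50, 6, -28], [0, 6, -6, -12], [-20, -28, -12, -66]].
Applying the same elementary operations to the rows and columns of H produces a congruent diagonal matrix with entries -10, -10, -12/5, -2.
So there are 4 negative pivots.
H is negative definite, so the origin is a strict local maximum.

local maximum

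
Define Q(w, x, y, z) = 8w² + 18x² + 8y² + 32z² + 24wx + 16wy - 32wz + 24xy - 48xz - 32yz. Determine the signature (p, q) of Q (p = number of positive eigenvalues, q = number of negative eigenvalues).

(1, 0)

Write A = [[8, 12, 8, -16], [12, 18, 12, -24], [8, 12, 8, -16], [-16, -24, -16, 32]].
Applying the same elementary operations to the rows and columns of A produces a congruent diagonal matrix with entries 8, 0, 0, 0.
So there are 1 positive, 3 zero pivots.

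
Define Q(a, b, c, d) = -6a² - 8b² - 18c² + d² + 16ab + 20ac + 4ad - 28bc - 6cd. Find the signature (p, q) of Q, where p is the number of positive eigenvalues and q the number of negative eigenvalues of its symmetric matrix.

(1, 3)

Write A = [[-6, 8, 10, 2], [8, -8, -14, 0], [10, -14, -18, -3], [2, 0, -3, 1]].
Applying the same elementary operations to the rows and columns of A produces a congruent diagonal matrix with entries -6, 8/3, -3/2, -1/3.
So there are 1 positive, 3 negative pivots.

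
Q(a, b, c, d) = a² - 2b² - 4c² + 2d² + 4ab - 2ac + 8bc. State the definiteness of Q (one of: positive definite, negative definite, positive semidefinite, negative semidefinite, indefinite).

The symmetric matrix is A = [[1, 2, -1, 0], [2, -2, 4, 0], [-1, 4, -4, 0], [0, 0, 0, 2]].
Row-reducing A symmetrically gives the diagonal entries 1, -6, 1, 2.
That gives 3 positive, 1 negative pivots.
Hence Q is indefinite.

indefinite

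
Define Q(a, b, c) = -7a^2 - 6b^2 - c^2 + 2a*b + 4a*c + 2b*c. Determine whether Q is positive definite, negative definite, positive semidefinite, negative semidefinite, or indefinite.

negative definite

The symmetric matrix of Q is A = [[-7, 1, 2], [1, -6, 1], [2, 1, -1]].
Leading principal minors: Δ_1 = -7, Δ_2 = 41, Δ_3 = -6.
The signs alternate starting with Δ_1 < 0, so by Sylvester's criterion Q is negative definite.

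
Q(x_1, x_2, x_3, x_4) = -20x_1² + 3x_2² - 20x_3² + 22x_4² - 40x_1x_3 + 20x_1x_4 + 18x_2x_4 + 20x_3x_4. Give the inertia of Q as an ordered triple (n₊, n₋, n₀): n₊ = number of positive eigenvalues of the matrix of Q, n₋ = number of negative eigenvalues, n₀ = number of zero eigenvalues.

The symmetric matrix is A = [[-20, 0, -20, 10], [0, 3, 0, 9], [-20, 0, -20, 10], [10, 9, 10, 22]].
Congruent diagonalization of A (simultaneous row and column reduction) yields pivots -20, 3, 0, 0.
That gives 1 positive, 1 negative, 2 zero pivots.

(1, 1, 2)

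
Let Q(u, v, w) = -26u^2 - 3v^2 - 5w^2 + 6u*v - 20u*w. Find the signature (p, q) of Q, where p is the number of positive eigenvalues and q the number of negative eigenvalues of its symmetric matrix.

Write A = [[-26, 3, -10], [3, -3, 0], [-10, 0, -5]].
Congruent diagonalization of A (simultaneous row and column reduction) yields pivots -26, -69/26, -15/23.
That gives 3 negative pivots.

(0, 3)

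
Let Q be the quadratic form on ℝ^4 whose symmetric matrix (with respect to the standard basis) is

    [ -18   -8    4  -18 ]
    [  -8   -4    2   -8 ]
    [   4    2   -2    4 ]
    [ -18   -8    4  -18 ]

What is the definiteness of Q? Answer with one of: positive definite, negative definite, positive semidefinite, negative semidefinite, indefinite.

negative semidefinite

Applying the same elementary operations to the rows and columns of A produces a congruent diagonal matrix with entries -18, -4/9, -1, 0.
That gives 3 negative, 1 zero pivots.
Hence Q is negative semidefinite.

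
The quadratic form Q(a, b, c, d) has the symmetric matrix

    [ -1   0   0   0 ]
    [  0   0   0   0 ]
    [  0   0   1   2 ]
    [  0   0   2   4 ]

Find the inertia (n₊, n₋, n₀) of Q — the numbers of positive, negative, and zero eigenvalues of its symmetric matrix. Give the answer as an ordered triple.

(1, 1, 2)

Congruent diagonalization of A (simultaneous row and column reduction) yields pivots -1, 0, 1, 0.
That gives 1 positive, 1 negative, 2 zero pivots.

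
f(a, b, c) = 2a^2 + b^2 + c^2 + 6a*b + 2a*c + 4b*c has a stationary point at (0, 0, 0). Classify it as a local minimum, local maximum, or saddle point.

saddle point

The Hessian at the origin is H = [[4, 6, 2], [6, 2, 4], [2, 4, 2]].
Symmetric row and column elimination reduces H to a congruent diagonal form with pivots 4, -7, 8/7.
That gives 2 positive, 1 negative pivots.
H is indefinite, so the origin is a saddle point.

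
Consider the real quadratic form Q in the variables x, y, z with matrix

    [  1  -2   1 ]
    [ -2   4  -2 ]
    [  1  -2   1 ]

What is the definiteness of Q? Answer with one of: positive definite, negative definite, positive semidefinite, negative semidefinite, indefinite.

Applying the same elementary operations to the rows and columns of A produces a congruent diagonal matrix with entries 1, 0, 0.
So there are 1 positive, 2 zero pivots.
Hence Q is positive semidefinite.

positive semidefinite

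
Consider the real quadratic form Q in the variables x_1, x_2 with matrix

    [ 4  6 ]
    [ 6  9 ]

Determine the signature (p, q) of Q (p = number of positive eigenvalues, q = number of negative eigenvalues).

Congruent diagonalization of A (simultaneous row and column reduction) yields pivots 4, 0.
Counting signs: 1 positive, 1 zero.

(1, 0)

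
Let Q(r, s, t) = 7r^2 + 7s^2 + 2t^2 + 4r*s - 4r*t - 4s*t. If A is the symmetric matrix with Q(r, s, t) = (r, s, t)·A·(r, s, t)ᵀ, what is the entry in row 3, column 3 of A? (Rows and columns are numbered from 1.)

The coefficient of t^2 in Q is 2, and that is exactly A[3,3].

2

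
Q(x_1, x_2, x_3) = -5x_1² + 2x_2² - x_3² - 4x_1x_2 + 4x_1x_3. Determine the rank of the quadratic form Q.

Write A = [[-5, -2, 2], [-2, 2, 0], [2, 0, -1]].
Row-reducing A symmetrically gives the diagonal entries -5, 14/5, -3/7.
So there are 1 positive, 2 negative pivots.
The rank is the number of nonzero pivots: 3.

3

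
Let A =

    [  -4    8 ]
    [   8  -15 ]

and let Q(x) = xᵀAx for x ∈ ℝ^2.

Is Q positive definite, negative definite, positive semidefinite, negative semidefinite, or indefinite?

indefinite

For the 2×2 matrix [[-4, 8], [8, -15]]: det = -4·-15 − (8)² = -4, trace = -19.
det < 0 so the eigenvalues have opposite signs; the form is indefinite.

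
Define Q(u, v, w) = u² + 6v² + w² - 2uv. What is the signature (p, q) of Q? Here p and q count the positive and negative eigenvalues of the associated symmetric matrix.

The associated matrix is A = [[1, -1, 0], [-1, 6, 0], [0, 0, 1]].
Congruent diagonalization of A (simultaneous row and column reduction) yields pivots 1, 5, 1.
That gives 3 positive pivots.

(3, 0)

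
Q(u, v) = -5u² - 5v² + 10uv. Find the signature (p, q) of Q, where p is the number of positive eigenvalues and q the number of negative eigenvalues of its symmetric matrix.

Write A = [[-5, 5], [5, -5]].
Applying the same elementary operations to the rows and columns of A produces a congruent diagonal matrix with entries -5, 0.
That gives 1 negative, 1 zero pivots.

(0, 1)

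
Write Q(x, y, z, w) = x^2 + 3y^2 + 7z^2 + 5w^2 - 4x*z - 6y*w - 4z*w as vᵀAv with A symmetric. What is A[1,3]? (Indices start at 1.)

The coefficient of x·z in Q is -4. For a symmetric A this equals A[1,3] + A[3,1] = 2·A[1,3].
So A[1,3] = -4/2 = -2.

-2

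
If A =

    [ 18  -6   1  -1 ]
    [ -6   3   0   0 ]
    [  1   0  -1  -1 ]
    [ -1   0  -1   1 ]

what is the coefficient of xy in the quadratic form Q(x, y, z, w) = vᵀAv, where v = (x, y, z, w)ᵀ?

-12

The coefficient of xy is A[1,2] + A[2,1] = 2·(-6) = -12.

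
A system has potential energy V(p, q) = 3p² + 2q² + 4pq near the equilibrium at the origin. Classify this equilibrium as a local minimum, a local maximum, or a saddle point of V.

local minimum

The Hessian at the origin is H = [[6, 4], [4, 4]].
det H = 6·4 − (4)² = 8 > 0 and H[1,1] = 6 > 0, so H is positive definite.
Therefore the origin is a local minimum.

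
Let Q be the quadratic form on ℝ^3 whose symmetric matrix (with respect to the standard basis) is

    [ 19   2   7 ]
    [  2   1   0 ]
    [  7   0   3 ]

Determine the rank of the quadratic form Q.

3

Symmetric row and column elimination reduces A to a congruent diagonal form with pivots 19, 15/19, -4/15.
So there are 2 positive, 1 negative pivots.
The rank is the number of nonzero pivots: 3.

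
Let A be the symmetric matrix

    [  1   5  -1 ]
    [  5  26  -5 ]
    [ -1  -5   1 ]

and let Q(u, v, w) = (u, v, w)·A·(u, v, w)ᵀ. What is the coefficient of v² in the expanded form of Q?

The coefficient of v² is the diagonal entry A[2,2] = 26.

26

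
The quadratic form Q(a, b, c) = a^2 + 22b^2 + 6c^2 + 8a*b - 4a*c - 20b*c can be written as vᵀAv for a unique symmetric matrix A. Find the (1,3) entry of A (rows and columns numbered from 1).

The coefficient of a·c in Q is -4. For a symmetric A this equals A[1,3] + A[3,1] = 2·A[1,3].
So A[1,3] = -4/2 = -2.

-2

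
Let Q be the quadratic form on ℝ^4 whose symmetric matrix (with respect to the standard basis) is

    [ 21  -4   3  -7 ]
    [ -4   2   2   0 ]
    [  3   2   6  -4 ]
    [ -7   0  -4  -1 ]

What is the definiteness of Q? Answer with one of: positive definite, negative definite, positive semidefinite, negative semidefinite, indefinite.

indefinite

Applying the same elementary operations to the rows and columns of A produces a congruent diagonal matrix with entries 21, 26/21, 3/13, -5.
Counting signs: 3 positive, 1 negative.
Hence Q is indefinite.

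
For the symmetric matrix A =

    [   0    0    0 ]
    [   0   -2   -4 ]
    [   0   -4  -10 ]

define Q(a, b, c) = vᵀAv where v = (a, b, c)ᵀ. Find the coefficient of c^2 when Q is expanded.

-10

The coefficient of c^2 is the diagonal entry A[3,3] = -10.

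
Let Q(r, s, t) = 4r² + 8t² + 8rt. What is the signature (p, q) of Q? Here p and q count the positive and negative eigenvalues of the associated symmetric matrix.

The symmetric matrix is A = [[4, 0, 4], [0, 0, 0], [4, 0, 8]].
Applying the same elementary operations to the rows and columns of A produces a congruent diagonal matrix with entries 4, 0, 4.
That gives 2 positive, 1 zero pivots.

(2, 0)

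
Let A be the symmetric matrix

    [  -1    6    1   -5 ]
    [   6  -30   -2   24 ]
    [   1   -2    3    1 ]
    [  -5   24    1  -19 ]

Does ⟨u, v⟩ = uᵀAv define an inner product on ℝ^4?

no

Row-reducing A symmetrically gives the diagonal entries -1, 6, 4/3, 0.
Counting signs: 2 positive, 1 negative, 1 zero.
Hence Q is indefinite.
⟨·,·⟩ is an inner product exactly when A is positive definite.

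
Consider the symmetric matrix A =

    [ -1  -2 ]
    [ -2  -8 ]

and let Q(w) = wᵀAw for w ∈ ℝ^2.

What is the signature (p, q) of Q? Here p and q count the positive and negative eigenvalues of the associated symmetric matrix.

Symmetric row and column elimination reduces A to a congruent diagonal form with pivots -1, -4.
That gives 2 negative pivots.

(0, 2)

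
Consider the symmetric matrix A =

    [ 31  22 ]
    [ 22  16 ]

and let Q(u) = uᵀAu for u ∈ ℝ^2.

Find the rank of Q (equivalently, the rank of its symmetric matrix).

Symmetric row and column elimination reduces A to a congruent diagonal form with pivots 31, 12/31.
So there are 2 positive pivots.
The rank is the number of nonzero pivots: 2.

2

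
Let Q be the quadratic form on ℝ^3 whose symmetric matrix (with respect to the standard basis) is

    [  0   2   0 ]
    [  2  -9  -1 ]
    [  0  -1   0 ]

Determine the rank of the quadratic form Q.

Row reduction of A gives 2 nonzero rows, so rank A = 2.

2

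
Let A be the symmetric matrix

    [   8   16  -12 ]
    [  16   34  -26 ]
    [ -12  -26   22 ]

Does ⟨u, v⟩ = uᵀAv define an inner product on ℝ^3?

yes

Leading principal minors: Δ_1 = 8, Δ_2 = 16, Δ_3 = 32.
All leading principal minors are positive, so by Sylvester's criterion Q is positive definite.
⟨·,·⟩ is an inner product exactly when A is positive definite.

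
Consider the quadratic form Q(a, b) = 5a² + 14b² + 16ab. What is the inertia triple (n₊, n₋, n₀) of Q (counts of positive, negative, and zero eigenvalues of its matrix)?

(2, 0, 0)

The symmetric matrix is A = [[5, 8], [8, 14]].
Applying the same elementary operations to the rows and columns of A produces a congruent diagonal matrix with entries 5, 6/5.
Counting signs: 2 positive.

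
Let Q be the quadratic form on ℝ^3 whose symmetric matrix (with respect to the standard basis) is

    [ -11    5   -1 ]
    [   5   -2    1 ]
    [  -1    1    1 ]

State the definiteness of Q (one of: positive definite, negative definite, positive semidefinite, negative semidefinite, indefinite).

Applying the same elementary operations to the rows and columns of A produces a congruent diagonal matrix with entries -11, 3/11, 0.
So there are 1 positive, 1 negative, 1 zero pivots.
Hence Q is indefinite.

indefinite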